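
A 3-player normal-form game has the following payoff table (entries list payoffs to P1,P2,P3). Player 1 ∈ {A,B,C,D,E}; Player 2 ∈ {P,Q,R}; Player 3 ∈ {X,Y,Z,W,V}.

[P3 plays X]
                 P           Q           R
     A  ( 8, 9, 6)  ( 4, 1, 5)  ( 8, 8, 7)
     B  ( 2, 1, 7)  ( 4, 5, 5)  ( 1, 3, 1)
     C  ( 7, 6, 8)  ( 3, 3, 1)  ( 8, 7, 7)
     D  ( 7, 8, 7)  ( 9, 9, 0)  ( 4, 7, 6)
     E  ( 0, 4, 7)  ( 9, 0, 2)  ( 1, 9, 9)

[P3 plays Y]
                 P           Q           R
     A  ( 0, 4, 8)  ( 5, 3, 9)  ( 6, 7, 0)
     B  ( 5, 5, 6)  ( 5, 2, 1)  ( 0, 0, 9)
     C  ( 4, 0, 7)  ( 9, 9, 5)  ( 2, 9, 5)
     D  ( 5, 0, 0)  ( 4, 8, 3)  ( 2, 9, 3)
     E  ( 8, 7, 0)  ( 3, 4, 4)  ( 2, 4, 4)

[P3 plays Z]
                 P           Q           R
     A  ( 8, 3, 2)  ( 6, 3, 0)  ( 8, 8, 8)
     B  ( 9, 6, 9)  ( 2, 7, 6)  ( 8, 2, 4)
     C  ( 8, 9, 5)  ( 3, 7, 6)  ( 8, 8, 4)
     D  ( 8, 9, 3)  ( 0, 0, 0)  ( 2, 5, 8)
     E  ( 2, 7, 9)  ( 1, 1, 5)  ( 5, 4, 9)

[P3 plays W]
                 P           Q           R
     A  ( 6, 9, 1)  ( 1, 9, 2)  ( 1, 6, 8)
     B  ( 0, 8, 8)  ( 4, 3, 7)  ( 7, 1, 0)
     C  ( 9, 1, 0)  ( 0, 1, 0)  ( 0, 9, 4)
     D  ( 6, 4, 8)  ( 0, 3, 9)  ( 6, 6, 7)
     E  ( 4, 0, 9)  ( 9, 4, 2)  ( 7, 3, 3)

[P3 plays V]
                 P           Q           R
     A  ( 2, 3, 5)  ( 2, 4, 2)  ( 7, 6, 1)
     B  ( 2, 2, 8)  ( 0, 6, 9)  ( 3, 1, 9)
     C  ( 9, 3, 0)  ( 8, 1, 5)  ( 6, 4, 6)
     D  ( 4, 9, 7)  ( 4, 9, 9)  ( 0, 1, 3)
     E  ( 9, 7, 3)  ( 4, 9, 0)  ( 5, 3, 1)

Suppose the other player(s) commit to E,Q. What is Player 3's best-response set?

u_3(X vs E,Q) = 2
u_3(Y vs E,Q) = 4
u_3(Z vs E,Q) = 5
u_3(W vs E,Q) = 2
u_3(V vs E,Q) = 0
max payoff 5 at {Z}

P3 best: {Z}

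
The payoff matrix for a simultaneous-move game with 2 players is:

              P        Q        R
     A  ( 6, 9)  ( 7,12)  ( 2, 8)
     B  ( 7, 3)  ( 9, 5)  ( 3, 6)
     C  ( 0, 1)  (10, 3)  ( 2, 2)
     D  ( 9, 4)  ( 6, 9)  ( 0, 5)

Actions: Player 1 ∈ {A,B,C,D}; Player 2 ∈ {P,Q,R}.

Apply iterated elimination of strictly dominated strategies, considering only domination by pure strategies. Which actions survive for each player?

Survivors P1:{B,C} P2:{Q,R}

P1 drop A (B beats it: P:7>6 Q:9>7 R:3>2)
P2 drop P (Q beats it: B:5>3 C:3>1 D:9>4)
P1 drop D (B beats it: Q:9>6 R:3>0)
P1→{B,C} P2→{Q,R}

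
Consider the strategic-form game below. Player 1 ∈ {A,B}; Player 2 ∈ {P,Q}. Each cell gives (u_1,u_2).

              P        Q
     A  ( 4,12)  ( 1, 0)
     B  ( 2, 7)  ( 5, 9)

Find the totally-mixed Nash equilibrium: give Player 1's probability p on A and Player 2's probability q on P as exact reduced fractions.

P1 indiff ⇒ q·4+(1-q)·1 = q·2+(1-q)·5 ⇒ q(2) = (1-q)(4) ⇒ q = 2/3
P2 indiff ⇒ p·12+(1-p)·7 = p·0+(1-p)·9 ⇒ p(12) = (1-p)(2) ⇒ p = 1/7

(p,q) = (1/7, 2/3)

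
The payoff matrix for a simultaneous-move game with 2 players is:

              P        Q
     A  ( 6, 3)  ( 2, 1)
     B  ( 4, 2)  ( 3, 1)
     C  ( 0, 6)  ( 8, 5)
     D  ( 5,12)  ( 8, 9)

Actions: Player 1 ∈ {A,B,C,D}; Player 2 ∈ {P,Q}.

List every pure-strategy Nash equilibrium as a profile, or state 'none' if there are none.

(A,P): NE
(A,Q): not NE [P1→D gives 8>2; P2→P gives 3>1]
(B,P): not NE [P1→A gives 6>4]
(B,Q): not NE [P1→D gives 8>3; P2→P gives 2>1]
(C,P): not NE [P1→A gives 6>0]
(C,Q): not NE [P2→P gives 6>5]
(D,P): not NE [P1→A gives 6>5]
(D,Q): not NE [P2→P gives 12>9]

NE set: (A,P)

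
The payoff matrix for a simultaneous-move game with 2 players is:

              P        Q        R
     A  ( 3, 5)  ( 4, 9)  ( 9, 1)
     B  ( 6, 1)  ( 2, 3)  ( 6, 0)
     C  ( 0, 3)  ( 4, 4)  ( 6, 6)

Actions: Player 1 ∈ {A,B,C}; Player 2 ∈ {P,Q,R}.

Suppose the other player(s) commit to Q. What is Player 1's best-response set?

u_1(A vs Q) = 4
u_1(B vs Q) = 2
u_1(C vs Q) = 4
max payoff 4 at {A,C}

argmax u_1 = {A,C}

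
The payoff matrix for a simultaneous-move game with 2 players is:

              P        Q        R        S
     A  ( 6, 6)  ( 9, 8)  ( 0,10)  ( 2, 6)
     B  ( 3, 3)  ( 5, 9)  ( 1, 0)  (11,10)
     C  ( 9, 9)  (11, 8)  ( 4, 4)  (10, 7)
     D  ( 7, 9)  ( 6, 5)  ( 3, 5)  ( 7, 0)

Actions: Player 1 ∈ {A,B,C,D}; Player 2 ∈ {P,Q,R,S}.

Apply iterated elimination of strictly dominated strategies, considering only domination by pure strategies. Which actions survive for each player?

P1 drop A (C beats it: P:9>6 Q:11>9 R:4>0 S:10>2)
P1 drop D (C beats it: P:9>7 Q:11>6 R:4>3 S:10>7)
P2 drop R (P beats it: B:3>0 C:9>4)
P1→{B,C} P2→{P,Q,S}

Survivors P1:{B,C} P2:{P,Q,S}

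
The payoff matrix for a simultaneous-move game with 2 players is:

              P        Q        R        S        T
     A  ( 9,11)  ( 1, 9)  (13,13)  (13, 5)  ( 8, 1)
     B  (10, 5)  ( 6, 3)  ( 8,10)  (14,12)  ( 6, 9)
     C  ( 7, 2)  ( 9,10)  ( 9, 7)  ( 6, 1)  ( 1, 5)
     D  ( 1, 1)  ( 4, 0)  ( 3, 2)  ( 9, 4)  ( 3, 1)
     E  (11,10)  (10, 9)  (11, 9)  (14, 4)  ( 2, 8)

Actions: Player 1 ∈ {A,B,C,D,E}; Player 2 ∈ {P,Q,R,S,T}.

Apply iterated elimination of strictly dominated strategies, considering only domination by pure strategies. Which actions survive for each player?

Remaining: P1:{A,B,E} P2:{P,R,S}

P1 drop C (E beats it: P:11>7 Q:10>9 R:11>9 S:14>6 T:2>1)
P1 drop D (B beats it: P:10>1 Q:6>4 R:8>3 S:14>9 T:6>3)
P2 drop Q (P beats it: A:11>9 B:5>3 E:10>9)
P2 drop T (R beats it: A:13>1 B:10>9 E:9>8)
P1→{A,B,E} P2→{P,R,S}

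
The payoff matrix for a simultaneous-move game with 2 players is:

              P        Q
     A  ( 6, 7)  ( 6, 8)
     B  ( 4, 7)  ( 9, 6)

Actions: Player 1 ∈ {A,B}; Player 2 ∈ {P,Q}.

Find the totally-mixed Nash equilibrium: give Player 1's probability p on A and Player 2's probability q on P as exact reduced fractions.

P1 mixes 1/2 on A; P2 mixes 3/5 on P

P1 indiff ⇒ q·6+(1-q)·6 = q·4+(1-q)·9 ⇒ q(2) = (1-q)(3) ⇒ q = 3/5
P2 indiff ⇒ p·7+(1-p)·7 = p·8+(1-p)·6 ⇒ p(-1) = (1-p)(-1) ⇒ p = 1/2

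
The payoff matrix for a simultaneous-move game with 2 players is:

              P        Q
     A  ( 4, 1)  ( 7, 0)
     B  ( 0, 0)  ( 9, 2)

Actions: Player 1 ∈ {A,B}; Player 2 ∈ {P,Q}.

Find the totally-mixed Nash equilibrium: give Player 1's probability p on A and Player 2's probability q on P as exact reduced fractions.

(p,q) = (2/3, 1/3)

P1 indiff ⇒ q·4+(1-q)·7 = q·0+(1-q)·9 ⇒ q(4) = (1-q)(2) ⇒ q = 1/3
P2 indiff ⇒ p·1+(1-p)·0 = p·0+(1-p)·2 ⇒ p(1) = (1-p)(2) ⇒ p = 2/3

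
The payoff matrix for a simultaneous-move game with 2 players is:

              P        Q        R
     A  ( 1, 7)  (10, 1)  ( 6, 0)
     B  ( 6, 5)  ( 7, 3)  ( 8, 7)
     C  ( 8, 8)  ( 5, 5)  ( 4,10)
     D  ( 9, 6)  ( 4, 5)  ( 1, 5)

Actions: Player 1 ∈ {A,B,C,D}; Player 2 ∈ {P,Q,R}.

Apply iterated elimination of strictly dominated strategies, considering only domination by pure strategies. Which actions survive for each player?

IESDS → P1:{B,C,D} P2:{P,R}

P2 drop Q (P beats it: A:7>1 B:5>3 C:8>5 D:6>5)
P1 drop A (B beats it: P:6>1 R:8>6)
P1→{B,C,D} P2→{P,R}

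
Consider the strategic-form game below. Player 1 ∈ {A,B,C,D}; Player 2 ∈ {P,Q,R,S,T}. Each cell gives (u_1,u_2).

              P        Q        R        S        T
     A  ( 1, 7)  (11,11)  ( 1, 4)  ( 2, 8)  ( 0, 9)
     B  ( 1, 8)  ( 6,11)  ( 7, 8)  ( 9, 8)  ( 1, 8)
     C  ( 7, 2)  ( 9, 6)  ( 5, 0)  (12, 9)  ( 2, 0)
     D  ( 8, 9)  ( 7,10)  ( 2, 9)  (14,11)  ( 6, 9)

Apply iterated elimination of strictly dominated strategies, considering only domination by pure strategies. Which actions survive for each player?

Remaining: P1:{A,C,D} P2:{Q,S}

P2 drop P (Q beats it: A:11>7 B:11>8 C:6>2 D:10>9)
P2 drop R (Q beats it: A:11>4 B:11>8 C:6>0 D:10>9)
P1 drop B (C beats it: Q:9>6 S:12>9 T:2>1)
P2 drop T (Q beats it: A:11>9 C:6>0 D:10>9)
P1→{A,C,D} P2→{Q,S}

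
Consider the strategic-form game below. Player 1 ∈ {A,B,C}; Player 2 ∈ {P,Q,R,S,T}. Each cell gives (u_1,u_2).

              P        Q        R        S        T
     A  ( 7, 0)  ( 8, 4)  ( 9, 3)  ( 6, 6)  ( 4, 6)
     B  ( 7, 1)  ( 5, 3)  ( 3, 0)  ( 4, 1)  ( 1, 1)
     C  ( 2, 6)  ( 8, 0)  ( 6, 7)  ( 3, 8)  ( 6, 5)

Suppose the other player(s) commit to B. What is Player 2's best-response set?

argmax u_2 = {Q}

u_2(P vs B) = 1
u_2(Q vs B) = 3
u_2(R vs B) = 0
u_2(S vs B) = 1
u_2(T vs B) = 1
max payoff 3 at {Q}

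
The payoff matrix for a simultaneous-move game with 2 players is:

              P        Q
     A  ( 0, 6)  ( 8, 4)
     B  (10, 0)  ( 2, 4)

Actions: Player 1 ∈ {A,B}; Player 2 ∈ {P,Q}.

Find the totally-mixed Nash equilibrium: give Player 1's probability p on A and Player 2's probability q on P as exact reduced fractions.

p=2/3, q=3/8

P1 indiff ⇒ q·0+(1-q)·8 = q·10+(1-q)·2 ⇒ q(-10) = (1-q)(-6) ⇒ q = 3/8
P2 indiff ⇒ p·6+(1-p)·0 = p·4+(1-p)·4 ⇒ p(2) = (1-p)(4) ⇒ p = 2/3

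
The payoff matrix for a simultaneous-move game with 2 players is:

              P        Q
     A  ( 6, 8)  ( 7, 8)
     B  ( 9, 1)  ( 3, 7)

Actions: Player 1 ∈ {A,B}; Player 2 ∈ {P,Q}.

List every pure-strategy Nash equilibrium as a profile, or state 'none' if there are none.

(A,P): not NE [P1→B gives 9>6]
(A,Q): NE
(B,P): not NE [P2→Q gives 7>1]
(B,Q): not NE [P1→A gives 7>3]

Nash profiles: (A,Q)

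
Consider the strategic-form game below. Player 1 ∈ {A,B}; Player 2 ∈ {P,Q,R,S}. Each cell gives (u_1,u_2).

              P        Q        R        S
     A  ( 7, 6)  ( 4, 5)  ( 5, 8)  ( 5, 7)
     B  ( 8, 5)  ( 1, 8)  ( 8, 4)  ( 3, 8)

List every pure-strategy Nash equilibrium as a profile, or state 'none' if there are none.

PSNE: ∅

(A,P): not NE [P1→B gives 8>7; P2→R gives 8>6]
(A,Q): not NE [P2→R gives 8>5]
(A,R): not NE [P1→B gives 8>5]
(A,S): not NE [P2→R gives 8>7]
(B,P): not NE [P2→S gives 8>5]
(B,Q): not NE [P1→A gives 4>1]
(B,R): not NE [P2→S gives 8>4]
(B,S): not NE [P1→A gives 5>3]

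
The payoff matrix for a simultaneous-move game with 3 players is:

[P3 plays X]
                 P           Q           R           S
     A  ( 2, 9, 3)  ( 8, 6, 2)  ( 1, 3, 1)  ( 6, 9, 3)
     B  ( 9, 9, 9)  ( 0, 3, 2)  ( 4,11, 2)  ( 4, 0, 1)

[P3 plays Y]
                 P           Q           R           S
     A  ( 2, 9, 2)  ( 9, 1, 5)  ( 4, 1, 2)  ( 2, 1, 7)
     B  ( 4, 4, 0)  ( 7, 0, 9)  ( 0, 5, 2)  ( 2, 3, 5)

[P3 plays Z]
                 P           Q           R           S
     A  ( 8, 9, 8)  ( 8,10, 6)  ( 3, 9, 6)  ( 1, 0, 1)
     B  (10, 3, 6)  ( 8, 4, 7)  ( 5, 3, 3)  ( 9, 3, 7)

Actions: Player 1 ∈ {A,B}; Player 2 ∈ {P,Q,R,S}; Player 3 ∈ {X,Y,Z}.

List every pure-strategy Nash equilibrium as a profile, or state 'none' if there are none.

(A,P,X): not NE [P1→B gives 9>2; P3→Z gives 8>3]
(A,P,Y): not NE [P1→B gives 4>2; P3→Z gives 8>2]
(A,P,Z): not NE [P1→B gives 10>8; P2→Q gives 10>9]
(A,Q,X): not NE [P2→S gives 9>6; P3→Z gives 6>2]
(A,Q,Y): not NE [P2→P gives 9>1; P3→Z gives 6>5]
(A,Q,Z): NE
(A,R,X): not NE [P1→B gives 4>1; P2→S gives 9>3; P3→Z gives 6>1]
(A,R,Y): not NE [P2→P gives 9>1; P3→Z gives 6>2]
(A,R,Z): not NE [P1→B gives 5>3; P2→Q gives 10>9]
(A,S,X): not NE [P3→Y gives 7>3]
(A,S,Y): not NE [P2→P gives 9>1]
(A,S,Z): not NE [P1→B gives 9>1; P2→Q gives 10>0; P3→Y gives 7>1]
(B,P,X): not NE [P2→R gives 11>9]
(B,P,Y): not NE [P2→R gives 5>4; P3→X gives 9>0]
(B,P,Z): not NE [P2→Q gives 4>3; P3→X gives 9>6]
(B,Q,X): not NE [P1→A gives 8>0; P2→R gives 11>3; P3→Y gives 9>2]
(B,Q,Y): not NE [P1→A gives 9>7; P2→R gives 5>0]
(B,Q,Z): not NE [P3→Y gives 9>7]
(B,R,X): not NE [P3→Z gives 3>2]
(B,R,Y): not NE [P1→A gives 4>0; P3→Z gives 3>2]
(B,R,Z): not NE [P2→Q gives 4>3]
(B,S,X): not NE [P1→A gives 6>4; P2→R gives 11>0; P3→Z gives 7>1]
(B,S,Y): not NE [P2→R gives 5>3; P3→Z gives 7>5]
(B,S,Z): not NE [P2→Q gives 4>3]

NE set: (A,Q,Z)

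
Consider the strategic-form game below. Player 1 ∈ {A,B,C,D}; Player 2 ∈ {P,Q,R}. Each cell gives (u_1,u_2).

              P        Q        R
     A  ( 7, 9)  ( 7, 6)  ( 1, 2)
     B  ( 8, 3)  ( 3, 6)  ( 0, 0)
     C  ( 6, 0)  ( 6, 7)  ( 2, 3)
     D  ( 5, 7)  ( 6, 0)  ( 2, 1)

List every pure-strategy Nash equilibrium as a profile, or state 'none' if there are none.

Equilibria: none

(A,P): not NE [P1→B gives 8>7]
(A,Q): not NE [P2→P gives 9>6]
(A,R): not NE [P1→D gives 2>1; P2→P gives 9>2]
(B,P): not NE [P2→Q gives 6>3]
(B,Q): not NE [P1→A gives 7>3]
(B,R): not NE [P1→D gives 2>0; P2→Q gives 6>0]
(C,P): not NE [P1→B gives 8>6; P2→Q gives 7>0]
(C,Q): not NE [P1→A gives 7>6]
(C,R): not NE [P2→Q gives 7>3]
(D,P): not NE [P1→B gives 8>5]
(D,Q): not NE [P1→A gives 7>6; P2→P gives 7>0]
(D,R): not NE [P2→P gives 7>1]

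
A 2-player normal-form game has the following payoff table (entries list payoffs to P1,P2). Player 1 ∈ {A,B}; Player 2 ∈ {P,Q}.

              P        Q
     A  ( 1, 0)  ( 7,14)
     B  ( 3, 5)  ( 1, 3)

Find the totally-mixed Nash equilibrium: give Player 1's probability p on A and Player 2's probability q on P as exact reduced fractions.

P1 indiff ⇒ q·1+(1-q)·7 = q·3+(1-q)·1 ⇒ q(-2) = (1-q)(-6) ⇒ q = 3/4
P2 indiff ⇒ p·0+(1-p)·5 = p·14+(1-p)·3 ⇒ p(-14) = (1-p)(-2) ⇒ p = 1/8

p=1/8, q=3/4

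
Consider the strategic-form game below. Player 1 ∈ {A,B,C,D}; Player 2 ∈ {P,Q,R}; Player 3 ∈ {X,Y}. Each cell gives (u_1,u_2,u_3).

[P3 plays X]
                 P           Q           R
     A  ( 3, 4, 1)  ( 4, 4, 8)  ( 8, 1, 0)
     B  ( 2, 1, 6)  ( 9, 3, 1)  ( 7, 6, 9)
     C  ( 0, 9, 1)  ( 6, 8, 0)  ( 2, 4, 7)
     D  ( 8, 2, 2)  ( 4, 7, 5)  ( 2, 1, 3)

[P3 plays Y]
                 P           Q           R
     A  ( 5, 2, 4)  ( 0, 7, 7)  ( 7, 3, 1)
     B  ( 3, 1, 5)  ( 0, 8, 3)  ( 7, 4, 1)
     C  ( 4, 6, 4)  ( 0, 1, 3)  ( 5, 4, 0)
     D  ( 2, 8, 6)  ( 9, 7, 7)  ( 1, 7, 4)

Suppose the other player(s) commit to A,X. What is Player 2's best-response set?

u_2(P vs A,X) = 4
u_2(Q vs A,X) = 4
u_2(R vs A,X) = 1
max payoff 4 at {P,Q}

BR_2 = {P,Q}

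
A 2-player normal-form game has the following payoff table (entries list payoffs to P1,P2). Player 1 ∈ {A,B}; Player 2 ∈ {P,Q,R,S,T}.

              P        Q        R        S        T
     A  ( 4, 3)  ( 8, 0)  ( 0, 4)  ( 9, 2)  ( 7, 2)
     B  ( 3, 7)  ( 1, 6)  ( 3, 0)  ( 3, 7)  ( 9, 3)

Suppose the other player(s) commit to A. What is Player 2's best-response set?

u_2(P vs A) = 3
u_2(Q vs A) = 0
u_2(R vs A) = 4
u_2(S vs A) = 2
u_2(T vs A) = 2
max payoff 4 at {R}

BR_2 = {R}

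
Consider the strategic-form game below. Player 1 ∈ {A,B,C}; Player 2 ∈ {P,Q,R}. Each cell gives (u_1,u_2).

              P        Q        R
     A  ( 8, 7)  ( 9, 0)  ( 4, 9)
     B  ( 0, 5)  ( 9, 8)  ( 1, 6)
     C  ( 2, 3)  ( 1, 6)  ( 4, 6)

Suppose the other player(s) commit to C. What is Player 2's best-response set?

P2 best: {Q,R}

u_2(P vs C) = 3
u_2(Q vs C) = 6
u_2(R vs C) = 6
max payoff 6 at {Q,R}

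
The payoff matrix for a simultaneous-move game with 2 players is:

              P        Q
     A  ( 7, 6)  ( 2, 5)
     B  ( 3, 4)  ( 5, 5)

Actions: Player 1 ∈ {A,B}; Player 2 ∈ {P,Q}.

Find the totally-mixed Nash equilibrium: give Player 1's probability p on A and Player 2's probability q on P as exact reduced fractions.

(p,q) = (1/2, 3/7)

P1 indiff ⇒ q·7+(1-q)·2 = q·3+(1-q)·5 ⇒ q(4) = (1-q)(3) ⇒ q = 3/7
P2 indiff ⇒ p·6+(1-p)·4 = p·5+(1-p)·5 ⇒ p(1) = (1-p)(1) ⇒ p = 1/2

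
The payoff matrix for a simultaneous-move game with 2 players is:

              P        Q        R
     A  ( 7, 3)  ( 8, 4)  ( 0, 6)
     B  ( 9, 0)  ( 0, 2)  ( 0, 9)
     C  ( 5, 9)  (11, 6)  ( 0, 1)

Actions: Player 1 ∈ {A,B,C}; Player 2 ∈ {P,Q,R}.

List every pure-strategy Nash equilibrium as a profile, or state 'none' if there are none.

(A,P): not NE [P1→B gives 9>7; P2→R gives 6>3]
(A,Q): not NE [P1→C gives 11>8; P2→R gives 6>4]
(A,R): NE
(B,P): not NE [P2→R gives 9>0]
(B,Q): not NE [P1→C gives 11>0; P2→R gives 9>2]
(B,R): NE
(C,P): not NE [P1→B gives 9>5]
(C,Q): not NE [P2→P gives 9>6]
(C,R): not NE [P2→P gives 9>1]

NE set: (A,R), (B,R)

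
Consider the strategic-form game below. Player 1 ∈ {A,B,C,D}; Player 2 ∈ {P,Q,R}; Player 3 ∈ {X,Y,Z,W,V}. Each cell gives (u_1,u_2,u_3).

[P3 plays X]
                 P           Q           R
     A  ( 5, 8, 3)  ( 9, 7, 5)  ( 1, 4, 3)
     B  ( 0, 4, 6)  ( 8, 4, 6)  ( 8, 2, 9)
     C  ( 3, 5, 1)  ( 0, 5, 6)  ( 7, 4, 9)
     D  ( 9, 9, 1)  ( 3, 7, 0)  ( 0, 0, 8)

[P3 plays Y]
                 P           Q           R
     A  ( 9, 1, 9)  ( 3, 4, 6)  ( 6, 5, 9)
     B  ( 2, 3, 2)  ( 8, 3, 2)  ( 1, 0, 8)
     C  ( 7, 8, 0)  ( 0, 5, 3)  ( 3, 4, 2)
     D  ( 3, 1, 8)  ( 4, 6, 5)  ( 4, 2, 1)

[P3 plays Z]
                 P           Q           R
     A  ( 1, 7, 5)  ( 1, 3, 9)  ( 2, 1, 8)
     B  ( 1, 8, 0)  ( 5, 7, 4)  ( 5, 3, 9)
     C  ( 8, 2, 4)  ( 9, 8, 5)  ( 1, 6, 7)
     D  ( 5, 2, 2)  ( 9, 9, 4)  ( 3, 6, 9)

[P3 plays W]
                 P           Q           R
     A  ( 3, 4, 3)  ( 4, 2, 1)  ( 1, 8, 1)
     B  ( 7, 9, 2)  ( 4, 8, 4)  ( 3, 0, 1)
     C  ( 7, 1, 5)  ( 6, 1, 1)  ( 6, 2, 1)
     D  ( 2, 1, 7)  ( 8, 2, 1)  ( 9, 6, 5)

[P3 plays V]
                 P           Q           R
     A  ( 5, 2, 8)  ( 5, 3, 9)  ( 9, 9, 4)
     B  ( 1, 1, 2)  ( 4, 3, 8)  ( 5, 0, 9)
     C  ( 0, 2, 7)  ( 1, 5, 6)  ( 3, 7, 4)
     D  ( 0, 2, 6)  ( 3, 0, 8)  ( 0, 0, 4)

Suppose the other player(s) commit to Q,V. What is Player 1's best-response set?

u_1(A vs Q,V) = 5
u_1(B vs Q,V) = 4
u_1(C vs Q,V) = 1
u_1(D vs Q,V) = 3
max payoff 5 at {A}

BR_1 = {A}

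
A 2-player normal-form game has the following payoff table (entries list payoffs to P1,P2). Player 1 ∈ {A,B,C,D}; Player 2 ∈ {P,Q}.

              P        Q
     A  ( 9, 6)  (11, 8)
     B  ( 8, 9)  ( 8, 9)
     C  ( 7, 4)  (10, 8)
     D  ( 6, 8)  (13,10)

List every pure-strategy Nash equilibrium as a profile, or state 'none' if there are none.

(A,P): not NE [P2→Q gives 8>6]
(A,Q): not NE [P1→D gives 13>11]
(B,P): not NE [P1→A gives 9>8]
(B,Q): not NE [P1→D gives 13>8]
(C,P): not NE [P1→A gives 9>7; P2→Q gives 8>4]
(C,Q): not NE [P1→D gives 13>10]
(D,P): not NE [P1→A gives 9>6; P2→Q gives 10>8]
(D,Q): NE

NE set: (D,Q)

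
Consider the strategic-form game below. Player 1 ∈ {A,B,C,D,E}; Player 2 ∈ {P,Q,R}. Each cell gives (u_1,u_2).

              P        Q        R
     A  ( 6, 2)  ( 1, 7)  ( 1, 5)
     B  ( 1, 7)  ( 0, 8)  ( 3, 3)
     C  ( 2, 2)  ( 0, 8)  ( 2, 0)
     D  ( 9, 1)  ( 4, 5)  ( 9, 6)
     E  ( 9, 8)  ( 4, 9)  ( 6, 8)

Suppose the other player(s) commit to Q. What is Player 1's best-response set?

u_1(A vs Q) = 1
u_1(B vs Q) = 0
u_1(C vs Q) = 0
u_1(D vs Q) = 4
u_1(E vs Q) = 4
max payoff 4 at {D,E}

BR_1 = {D,E}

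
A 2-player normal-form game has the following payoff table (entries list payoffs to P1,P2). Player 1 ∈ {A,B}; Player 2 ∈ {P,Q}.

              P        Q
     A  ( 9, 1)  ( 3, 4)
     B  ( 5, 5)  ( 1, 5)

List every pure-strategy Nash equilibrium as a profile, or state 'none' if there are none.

(A,P): not NE [P2→Q gives 4>1]
(A,Q): NE
(B,P): not NE [P1→A gives 9>5]
(B,Q): not NE [P1→A gives 3>1]

NE set: (A,Q)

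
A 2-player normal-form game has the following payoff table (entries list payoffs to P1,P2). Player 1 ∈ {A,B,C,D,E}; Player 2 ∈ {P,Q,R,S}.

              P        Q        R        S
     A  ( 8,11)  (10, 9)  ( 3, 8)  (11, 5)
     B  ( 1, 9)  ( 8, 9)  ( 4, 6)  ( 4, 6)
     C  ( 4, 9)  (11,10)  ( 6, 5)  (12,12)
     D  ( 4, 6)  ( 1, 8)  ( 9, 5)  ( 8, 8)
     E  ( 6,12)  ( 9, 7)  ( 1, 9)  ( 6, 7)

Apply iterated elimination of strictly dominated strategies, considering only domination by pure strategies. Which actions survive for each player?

Survivors P1:{A,C} P2:{P,Q,S}

P1 drop B (C beats it: P:4>1 Q:11>8 R:6>4 S:12>4)
P1 drop E (A beats it: P:8>6 Q:10>9 R:3>1 S:11>6)
P2 drop R (P beats it: A:11>8 C:9>5 D:6>5)
P1 drop D (A beats it: P:8>4 Q:10>1 S:11>8)
P1→{A,C} P2→{P,Q,S}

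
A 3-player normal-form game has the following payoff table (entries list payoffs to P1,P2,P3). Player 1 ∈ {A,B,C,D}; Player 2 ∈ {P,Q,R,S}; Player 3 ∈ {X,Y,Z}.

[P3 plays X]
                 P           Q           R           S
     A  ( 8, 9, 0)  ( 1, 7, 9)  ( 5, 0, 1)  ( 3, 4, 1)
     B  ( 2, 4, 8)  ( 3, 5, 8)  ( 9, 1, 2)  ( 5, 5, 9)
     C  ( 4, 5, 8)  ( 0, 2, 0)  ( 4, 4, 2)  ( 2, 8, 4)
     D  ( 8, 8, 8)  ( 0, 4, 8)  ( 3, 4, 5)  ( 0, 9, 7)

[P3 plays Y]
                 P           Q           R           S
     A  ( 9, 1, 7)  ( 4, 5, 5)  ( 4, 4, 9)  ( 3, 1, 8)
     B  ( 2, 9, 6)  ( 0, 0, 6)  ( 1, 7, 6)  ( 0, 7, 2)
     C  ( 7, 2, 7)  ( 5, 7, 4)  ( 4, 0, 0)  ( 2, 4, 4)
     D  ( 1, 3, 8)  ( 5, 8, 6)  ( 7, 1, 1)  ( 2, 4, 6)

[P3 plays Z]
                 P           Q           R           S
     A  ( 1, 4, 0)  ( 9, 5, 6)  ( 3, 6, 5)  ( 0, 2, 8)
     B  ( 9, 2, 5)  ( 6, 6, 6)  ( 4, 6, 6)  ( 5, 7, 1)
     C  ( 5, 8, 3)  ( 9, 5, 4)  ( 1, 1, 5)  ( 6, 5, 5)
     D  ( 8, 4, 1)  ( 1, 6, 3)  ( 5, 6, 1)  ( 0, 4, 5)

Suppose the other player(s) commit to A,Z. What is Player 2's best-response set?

P2 best: {R}

u_2(P vs A,Z) = 4
u_2(Q vs A,Z) = 5
u_2(R vs A,Z) = 6
u_2(S vs A,Z) = 2
max payoff 6 at {R}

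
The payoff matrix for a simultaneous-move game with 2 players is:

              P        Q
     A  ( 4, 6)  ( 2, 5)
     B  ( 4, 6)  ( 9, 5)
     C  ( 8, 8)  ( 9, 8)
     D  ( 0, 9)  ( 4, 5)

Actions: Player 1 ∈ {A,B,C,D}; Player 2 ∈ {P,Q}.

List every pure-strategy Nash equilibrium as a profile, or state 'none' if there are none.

(A,P): not NE [P1→C gives 8>4]
(A,Q): not NE [P1→C gives 9>2; P2→P gives 6>5]
(B,P): not NE [P1→C gives 8>4]
(B,Q): not NE [P2→P gives 6>5]
(C,P): NE
(C,Q): NE
(D,P): not NE [P1→C gives 8>0]
(D,Q): not NE [P1→C gives 9>4; P2→P gives 9>5]

PSNE = {(C,P), (C,Q)}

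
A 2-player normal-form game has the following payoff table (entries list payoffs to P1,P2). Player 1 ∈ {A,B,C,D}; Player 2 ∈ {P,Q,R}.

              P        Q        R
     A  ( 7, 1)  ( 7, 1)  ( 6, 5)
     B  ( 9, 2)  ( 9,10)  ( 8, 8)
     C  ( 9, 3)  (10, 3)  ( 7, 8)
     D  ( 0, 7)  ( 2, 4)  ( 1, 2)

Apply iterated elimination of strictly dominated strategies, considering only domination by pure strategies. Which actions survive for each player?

IESDS → P1:{B,C} P2:{Q,R}

P1 drop A (B beats it: P:9>7 Q:9>7 R:8>6)
P1 drop D (B beats it: P:9>0 Q:9>2 R:8>1)
P2 drop P (R beats it: B:8>2 C:8>3)
P1→{B,C} P2→{Q,R}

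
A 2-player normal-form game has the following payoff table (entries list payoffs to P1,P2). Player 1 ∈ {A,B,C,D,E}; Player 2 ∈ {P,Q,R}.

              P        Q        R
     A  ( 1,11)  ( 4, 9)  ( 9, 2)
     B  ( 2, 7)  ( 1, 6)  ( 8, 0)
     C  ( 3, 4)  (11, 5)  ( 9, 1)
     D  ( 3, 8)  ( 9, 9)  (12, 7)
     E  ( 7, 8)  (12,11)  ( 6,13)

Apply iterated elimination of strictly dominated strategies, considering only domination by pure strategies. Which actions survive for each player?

P1 drop A (D beats it: P:3>1 Q:9>4 R:12>9)
P1 drop B (C beats it: P:3>2 Q:11>1 R:9>8)
P2 drop P (Q beats it: C:5>4 D:9>8 E:11>8)
P1→{C,D,E} P2→{Q,R}

Survivors P1:{C,D,E} P2:{Q,R}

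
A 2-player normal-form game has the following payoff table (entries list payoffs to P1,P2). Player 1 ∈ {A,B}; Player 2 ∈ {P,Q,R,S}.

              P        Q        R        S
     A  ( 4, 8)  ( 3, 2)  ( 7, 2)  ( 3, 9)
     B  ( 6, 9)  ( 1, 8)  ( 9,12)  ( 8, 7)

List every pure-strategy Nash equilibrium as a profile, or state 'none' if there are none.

Nash profiles: (B,R)

(A,P): not NE [P1→B gives 6>4; P2→S gives 9>8]
(A,Q): not NE [P2→S gives 9>2]
(A,R): not NE [P1→B gives 9>7; P2→S gives 9>2]
(A,S): not NE [P1→B gives 8>3]
(B,P): not NE [P2→R gives 12>9]
(B,Q): not NE [P1→A gives 3>1; P2→R gives 12>8]
(B,R): NE
(B,S): not NE [P2→R gives 12>7]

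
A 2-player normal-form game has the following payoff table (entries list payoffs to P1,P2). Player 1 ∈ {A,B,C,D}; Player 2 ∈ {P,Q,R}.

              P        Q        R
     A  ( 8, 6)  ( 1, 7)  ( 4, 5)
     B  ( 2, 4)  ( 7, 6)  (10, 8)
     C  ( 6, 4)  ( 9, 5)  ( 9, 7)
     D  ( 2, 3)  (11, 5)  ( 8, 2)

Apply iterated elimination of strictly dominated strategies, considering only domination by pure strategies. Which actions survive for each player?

Survivors P1:{B,C,D} P2:{Q,R}

P2 drop P (Q beats it: A:7>6 B:6>4 C:5>4 D:5>3)
P1 drop A (B beats it: Q:7>1 R:10>4)
P1→{B,C,D} P2→{Q,R}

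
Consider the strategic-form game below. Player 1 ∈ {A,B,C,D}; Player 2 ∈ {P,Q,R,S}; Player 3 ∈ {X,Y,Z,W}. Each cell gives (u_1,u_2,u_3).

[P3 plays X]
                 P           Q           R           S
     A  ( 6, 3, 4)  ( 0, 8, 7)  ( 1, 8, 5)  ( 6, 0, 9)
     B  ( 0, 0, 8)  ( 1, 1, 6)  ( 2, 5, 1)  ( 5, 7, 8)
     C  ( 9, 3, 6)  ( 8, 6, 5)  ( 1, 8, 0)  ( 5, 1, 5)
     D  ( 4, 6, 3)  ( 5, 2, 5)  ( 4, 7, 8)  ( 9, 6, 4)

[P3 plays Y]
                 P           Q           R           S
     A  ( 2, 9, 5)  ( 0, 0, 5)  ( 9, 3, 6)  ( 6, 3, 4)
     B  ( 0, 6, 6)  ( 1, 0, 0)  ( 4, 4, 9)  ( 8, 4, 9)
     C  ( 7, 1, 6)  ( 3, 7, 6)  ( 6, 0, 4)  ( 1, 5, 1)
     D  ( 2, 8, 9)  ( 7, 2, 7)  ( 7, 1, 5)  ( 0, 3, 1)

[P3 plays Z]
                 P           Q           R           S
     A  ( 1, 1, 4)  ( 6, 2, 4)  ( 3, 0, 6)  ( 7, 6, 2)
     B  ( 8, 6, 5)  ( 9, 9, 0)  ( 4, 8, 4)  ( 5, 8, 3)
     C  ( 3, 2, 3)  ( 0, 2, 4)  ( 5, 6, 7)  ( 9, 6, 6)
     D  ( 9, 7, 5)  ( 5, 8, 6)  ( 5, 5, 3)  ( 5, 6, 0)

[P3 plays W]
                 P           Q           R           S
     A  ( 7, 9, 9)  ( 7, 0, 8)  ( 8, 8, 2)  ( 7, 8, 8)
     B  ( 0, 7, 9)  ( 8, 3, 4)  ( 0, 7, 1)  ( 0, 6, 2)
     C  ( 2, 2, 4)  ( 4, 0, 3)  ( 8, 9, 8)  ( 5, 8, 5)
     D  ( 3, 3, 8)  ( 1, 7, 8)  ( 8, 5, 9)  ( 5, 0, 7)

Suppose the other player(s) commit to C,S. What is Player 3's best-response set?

u_3(X vs C,S) = 5
u_3(Y vs C,S) = 1
u_3(Z vs C,S) = 6
u_3(W vs C,S) = 5
max payoff 6 at {Z}

argmax u_3 = {Z}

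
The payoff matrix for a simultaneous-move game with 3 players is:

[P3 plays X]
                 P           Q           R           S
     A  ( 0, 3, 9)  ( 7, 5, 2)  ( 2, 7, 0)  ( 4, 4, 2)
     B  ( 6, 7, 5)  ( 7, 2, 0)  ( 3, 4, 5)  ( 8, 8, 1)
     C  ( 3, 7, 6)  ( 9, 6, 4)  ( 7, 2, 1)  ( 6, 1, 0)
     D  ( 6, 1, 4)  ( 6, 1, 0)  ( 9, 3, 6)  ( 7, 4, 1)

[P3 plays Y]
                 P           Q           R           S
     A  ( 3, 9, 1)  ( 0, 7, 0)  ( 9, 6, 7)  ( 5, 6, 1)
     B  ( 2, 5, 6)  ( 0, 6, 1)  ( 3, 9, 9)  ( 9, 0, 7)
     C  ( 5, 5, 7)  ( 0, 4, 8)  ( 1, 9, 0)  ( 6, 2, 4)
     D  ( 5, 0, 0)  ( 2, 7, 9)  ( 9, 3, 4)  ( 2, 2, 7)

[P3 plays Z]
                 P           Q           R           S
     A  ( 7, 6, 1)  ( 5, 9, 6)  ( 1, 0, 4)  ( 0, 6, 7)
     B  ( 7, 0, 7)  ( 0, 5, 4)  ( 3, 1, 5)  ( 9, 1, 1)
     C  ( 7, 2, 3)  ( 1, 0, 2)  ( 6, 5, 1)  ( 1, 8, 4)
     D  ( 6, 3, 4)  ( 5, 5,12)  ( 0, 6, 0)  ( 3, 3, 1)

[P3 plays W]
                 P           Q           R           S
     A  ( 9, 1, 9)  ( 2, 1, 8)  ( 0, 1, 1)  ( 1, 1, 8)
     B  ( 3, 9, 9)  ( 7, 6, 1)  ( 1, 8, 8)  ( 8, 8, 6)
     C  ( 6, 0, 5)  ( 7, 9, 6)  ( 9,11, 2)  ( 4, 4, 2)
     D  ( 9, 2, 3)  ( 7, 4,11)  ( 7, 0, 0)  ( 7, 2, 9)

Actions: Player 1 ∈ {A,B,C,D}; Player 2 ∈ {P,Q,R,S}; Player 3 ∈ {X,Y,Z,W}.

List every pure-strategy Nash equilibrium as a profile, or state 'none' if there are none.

(A,P,X): not NE [P1→D gives 6>0; P2→R gives 7>3]
(A,P,Y): not NE [P1→D gives 5>3; P3→W gives 9>1]
(A,P,Z): not NE [P2→Q gives 9>6; P3→W gives 9>1]
(A,P,W): NE
(A,Q,X): not NE [P1→C gives 9>7; P2→R gives 7>5; P3→W gives 8>2]
(A,Q,Y): not NE [P1→D gives 2>0; P2→P gives 9>7; P3→W gives 8>0]
(A,Q,Z): not NE [P3→W gives 8>6]
(A,Q,W): not NE [P1→D gives 7>2]
(A,R,X): not NE [P1→D gives 9>2; P3→Y gives 7>0]
(A,R,Y): not NE [P2→P gives 9>6]
(A,R,Z): not NE [P1→C gives 6>1; P2→Q gives 9>0; P3→Y gives 7>4]
(A,R,W): not NE [P1→C gives 9>0; P3→Y gives 7>1]
(A,S,X): not NE [P1→B gives 8>4; P2→R gives 7>4; P3→W gives 8>2]
(A,S,Y): not NE [P1→B gives 9>5; P2→P gives 9>6; P3→W gives 8>1]
(A,S,Z): not NE [P1→B gives 9>0; P2→Q gives 9>6; P3→W gives 8>7]
(A,S,W): not NE [P1→B gives 8>1]
(B,P,X): not NE [P2→S gives 8>7; P3→W gives 9>5]
(B,P,Y): not NE [P1→D gives 5>2; P2→R gives 9>5; P3→W gives 9>6]
(B,P,Z): not NE [P2→Q gives 5>0; P3→W gives 9>7]
(B,P,W): not NE [P1→D gives 9>3]
(B,Q,X): not NE [P1→C gives 9>7; P2→S gives 8>2; P3→Z gives 4>0]
(B,Q,Y): not NE [P1→D gives 2>0; P2→R gives 9>6; P3→Z gives 4>1]
(B,Q,Z): not NE [P1→D gives 5>0]
(B,Q,W): not NE [P2→P gives 9>6; P3→Z gives 4>1]
(B,R,X): not NE [P1→D gives 9>3; P2→S gives 8>4; P3→Y gives 9>5]
(B,R,Y): not NE [P1→D gives 9>3]
(B,R,Z): not NE [P1→C gives 6>3; P2→Q gives 5>1; P3→Y gives 9>5]
(B,R,W): not NE [P1→C gives 9>1; P2→P gives 9>8; P3→Y gives 9>8]
(B,S,X): not NE [P3→Y gives 7>1]
(B,S,Y): not NE [P2→R gives 9>0]
(B,S,Z): not NE [P2→Q gives 5>1; P3→Y gives 7>1]
(B,S,W): not NE [P2→P gives 9>8; P3→Y gives 7>6]
(C,P,X): not NE [P1→D gives 6>3; P3→Y gives 7>6]
(C,P,Y): not NE [P2→R gives 9>5]
(C,P,Z): not NE [P2→S gives 8>2; P3→Y gives 7>3]
(C,P,W): not NE [P1→D gives 9>6; P2→R gives 11>0; P3→Y gives 7>5]
(C,Q,X): not NE [P2→P gives 7>6; P3→Y gives 8>4]
(C,Q,Y): not NE [P1→D gives 2>0; P2→R gives 9>4]
(C,Q,Z): not NE [P1→D gives 5>1; P2→S gives 8>0; P3→Y gives 8>2]
(C,Q,W): not NE [P2→R gives 11>9; P3→Y gives 8>6]
(C,R,X): not NE [P1→D gives 9>7; P2→P gives 7>2; P3→W gives 2>1]
(C,R,Y): not NE [P1→D gives 9>1; P3→W gives 2>0]
(C,R,Z): not NE [P2→S gives 8>5; P3→W gives 2>1]
(C,R,W): NE
(C,S,X): not NE [P1→B gives 8>6; P2→P gives 7>1; P3→Z gives 4>0]
(C,S,Y): not NE [P1→B gives 9>6; P2→R gives 9>2]
(C,S,Z): not NE [P1→B gives 9>1]
(C,S,W): not NE [P1→B gives 8>4; P2→R gives 11>4; P3→Z gives 4>2]
(D,P,X): not NE [P2→S gives 4>1]
(D,P,Y): not NE [P2→Q gives 7>0; P3→Z gives 4>0]
(D,P,Z): not NE [P1→C gives 7>6; P2→R gives 6>3]
(D,P,W): not NE [P2→Q gives 4>2; P3→Z gives 4>3]
(D,Q,X): not NE [P1→C gives 9>6; P2→S gives 4>1; P3→Z gives 12>0]
(D,Q,Y): not NE [P3→Z gives 12>9]
(D,Q,Z): not NE [P2→R gives 6>5]
(D,Q,W): not NE [P3→Z gives 12>11]
(D,R,X): not NE [P2→S gives 4>3]
(D,R,Y): not NE [P2→Q gives 7>3; P3→X gives 6>4]
(D,R,Z): not NE [P1→C gives 6>0; P3→X gives 6>0]
(D,R,W): not NE [P1→C gives 9>7; P2→Q gives 4>0; P3→X gives 6>0]
(D,S,X): not NE [P1→B gives 8>7; P3→W gives 9>1]
(D,S,Y): not NE [P1→B gives 9>2; P2→Q gives 7>2; P3→W gives 9>7]
(D,S,Z): not NE [P1→B gives 9>3; P2→R gives 6>3; P3→W gives 9>1]
(D,S,W): not NE [P1→B gives 8>7; P2→Q gives 4>2]

NE set: (A,P,W), (C,R,W)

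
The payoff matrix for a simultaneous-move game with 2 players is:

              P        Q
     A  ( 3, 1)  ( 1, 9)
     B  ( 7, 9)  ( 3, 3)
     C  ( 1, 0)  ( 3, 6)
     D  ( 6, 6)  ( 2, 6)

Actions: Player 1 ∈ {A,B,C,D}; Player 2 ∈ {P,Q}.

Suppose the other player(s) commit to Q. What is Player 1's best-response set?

u_1(A vs Q) = 1
u_1(B vs Q) = 3
u_1(C vs Q) = 3
u_1(D vs Q) = 2
max payoff 3 at {B,C}

P1 best: {B,C}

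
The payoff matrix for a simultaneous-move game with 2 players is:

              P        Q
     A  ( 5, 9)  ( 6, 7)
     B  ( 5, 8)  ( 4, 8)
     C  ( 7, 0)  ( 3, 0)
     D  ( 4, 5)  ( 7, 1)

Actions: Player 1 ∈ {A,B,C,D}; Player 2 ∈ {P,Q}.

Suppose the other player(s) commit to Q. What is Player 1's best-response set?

u_1(A vs Q) = 6
u_1(B vs Q) = 4
u_1(C vs Q) = 3
u_1(D vs Q) = 7
max payoff 7 at {D}

argmax u_1 = {D}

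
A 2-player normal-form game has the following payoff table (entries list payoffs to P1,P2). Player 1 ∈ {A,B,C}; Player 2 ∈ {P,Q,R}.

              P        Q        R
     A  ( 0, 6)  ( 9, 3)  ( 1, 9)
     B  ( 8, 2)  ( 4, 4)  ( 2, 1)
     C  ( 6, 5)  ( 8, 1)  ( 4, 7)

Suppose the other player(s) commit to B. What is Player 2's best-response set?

u_2(P vs B) = 2
u_2(Q vs B) = 4
u_2(R vs B) = 1
max payoff 4 at {Q}

BR_2 = {Q}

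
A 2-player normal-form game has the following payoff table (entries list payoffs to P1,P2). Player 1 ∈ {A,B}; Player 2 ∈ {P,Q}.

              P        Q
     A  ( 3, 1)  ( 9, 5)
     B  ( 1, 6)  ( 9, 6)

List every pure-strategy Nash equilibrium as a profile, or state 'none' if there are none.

(A,P): not NE [P2→Q gives 5>1]
(A,Q): NE
(B,P): not NE [P1→A gives 3>1]
(B,Q): NE

PSNE = {(A,Q), (B,Q)}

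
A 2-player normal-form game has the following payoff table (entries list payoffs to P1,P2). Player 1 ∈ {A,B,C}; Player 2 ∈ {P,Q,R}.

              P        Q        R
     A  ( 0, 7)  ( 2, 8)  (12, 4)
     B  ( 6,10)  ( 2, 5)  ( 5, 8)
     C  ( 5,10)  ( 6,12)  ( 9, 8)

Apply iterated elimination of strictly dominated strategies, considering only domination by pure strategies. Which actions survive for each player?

P2 drop R (P beats it: A:7>4 B:10>8 C:10>8)
P1 drop A (C beats it: P:5>0 Q:6>2)
P1→{B,C} P2→{P,Q}

Survivors P1:{B,C} P2:{P,Q}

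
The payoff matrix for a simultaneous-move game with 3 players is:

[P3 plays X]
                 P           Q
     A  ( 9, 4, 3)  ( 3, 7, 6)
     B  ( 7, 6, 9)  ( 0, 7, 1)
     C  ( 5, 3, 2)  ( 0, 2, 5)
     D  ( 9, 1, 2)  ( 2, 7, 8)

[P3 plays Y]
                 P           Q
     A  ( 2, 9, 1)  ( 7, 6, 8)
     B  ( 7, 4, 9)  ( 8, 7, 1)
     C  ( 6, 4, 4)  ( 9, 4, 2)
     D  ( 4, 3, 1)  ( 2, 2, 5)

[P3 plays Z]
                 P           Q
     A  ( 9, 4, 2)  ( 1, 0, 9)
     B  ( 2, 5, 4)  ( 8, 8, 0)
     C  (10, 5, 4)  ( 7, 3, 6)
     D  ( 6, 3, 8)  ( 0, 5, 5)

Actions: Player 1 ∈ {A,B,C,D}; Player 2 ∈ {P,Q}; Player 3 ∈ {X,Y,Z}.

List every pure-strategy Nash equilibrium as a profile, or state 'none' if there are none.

(A,P,X): not NE [P2→Q gives 7>4]
(A,P,Y): not NE [P1→B gives 7>2; P3→X gives 3>1]
(A,P,Z): not NE [P1→C gives 10>9; P3→X gives 3>2]
(A,Q,X): not NE [P3→Z gives 9>6]
(A,Q,Y): not NE [P1→C gives 9>7; P2→P gives 9>6; P3→Z gives 9>8]
(A,Q,Z): not NE [P1→B gives 8>1; P2→P gives 4>0]
(B,P,X): not NE [P1→D gives 9>7; P2→Q gives 7>6]
(B,P,Y): not NE [P2→Q gives 7>4]
(B,P,Z): not NE [P1→C gives 10>2; P2→Q gives 8>5; P3→Y gives 9>4]
(B,Q,X): not NE [P1→A gives 3>0]
(B,Q,Y): not NE [P1→C gives 9>8]
(B,Q,Z): not NE [P3→Y gives 1>0]
(C,P,X): not NE [P1→D gives 9>5; P3→Z gives 4>2]
(C,P,Y): not NE [P1→B gives 7>6]
(C,P,Z): NE
(C,Q,X): not NE [P1→A gives 3>0; P2→P gives 3>2; P3→Z gives 6>5]
(C,Q,Y): not NE [P3→Z gives 6>2]
(C,Q,Z): not NE [P1→B gives 8>7; P2→P gives 5>3]
(D,P,X): not NE [P2→Q gives 7>1; P3→Z gives 8>2]
(D,P,Y): not NE [P1→B gives 7>4; P3→Z gives 8>1]
(D,P,Z): not NE [P1→C gives 10>6; P2→Q gives 5>3]
(D,Q,X): not NE [P1→A gives 3>2]
(D,Q,Y): not NE [P1→C gives 9>2; P2→P gives 3>2; P3→X gives 8>5]
(D,Q,Z): not NE [P1→B gives 8>0; P3→X gives 8>5]

NE set: (C,P,Z)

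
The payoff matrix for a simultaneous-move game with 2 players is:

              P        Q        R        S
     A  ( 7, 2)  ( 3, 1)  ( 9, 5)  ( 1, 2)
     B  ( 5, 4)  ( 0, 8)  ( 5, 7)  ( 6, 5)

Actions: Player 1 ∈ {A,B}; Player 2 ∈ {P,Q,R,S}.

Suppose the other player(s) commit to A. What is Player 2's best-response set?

argmax u_2 = {R}

u_2(P vs A) = 2
u_2(Q vs A) = 1
u_2(R vs A) = 5
u_2(S vs A) = 2
max payoff 5 at {R}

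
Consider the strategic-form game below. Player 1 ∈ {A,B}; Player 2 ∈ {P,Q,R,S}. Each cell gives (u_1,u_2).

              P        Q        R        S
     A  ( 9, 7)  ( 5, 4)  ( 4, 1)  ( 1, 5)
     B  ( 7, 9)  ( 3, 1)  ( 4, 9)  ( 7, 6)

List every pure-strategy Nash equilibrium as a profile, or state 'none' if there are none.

(A,P): NE
(A,Q): not NE [P2→P gives 7>4]
(A,R): not NE [P2→P gives 7>1]
(A,S): not NE [P1→B gives 7>1; P2→P gives 7>5]
(B,P): not NE [P1→A gives 9>7]
(B,Q): not NE [P1→A gives 5>3; P2→R gives 9>1]
(B,R): NE
(B,S): not NE [P2→R gives 9>6]

Nash profiles: (A,P), (B,R)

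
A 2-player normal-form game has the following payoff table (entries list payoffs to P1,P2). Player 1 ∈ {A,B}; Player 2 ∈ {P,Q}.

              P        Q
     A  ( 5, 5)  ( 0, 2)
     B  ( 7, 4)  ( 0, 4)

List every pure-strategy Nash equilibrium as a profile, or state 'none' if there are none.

PSNE = {(B,P), (B,Q)}

(A,P): not NE [P1→B gives 7>5]
(A,Q): not NE [P2→P gives 5>2]
(B,P): NE
(B,Q): NE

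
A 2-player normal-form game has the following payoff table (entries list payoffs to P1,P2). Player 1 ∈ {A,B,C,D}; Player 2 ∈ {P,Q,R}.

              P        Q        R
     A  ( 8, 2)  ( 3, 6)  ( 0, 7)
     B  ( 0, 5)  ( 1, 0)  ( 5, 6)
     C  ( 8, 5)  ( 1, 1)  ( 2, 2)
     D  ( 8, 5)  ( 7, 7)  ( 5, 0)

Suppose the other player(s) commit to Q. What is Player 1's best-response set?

P1 best: {D}

u_1(A vs Q) = 3
u_1(B vs Q) = 1
u_1(C vs Q) = 1
u_1(D vs Q) = 7
max payoff 7 at {D}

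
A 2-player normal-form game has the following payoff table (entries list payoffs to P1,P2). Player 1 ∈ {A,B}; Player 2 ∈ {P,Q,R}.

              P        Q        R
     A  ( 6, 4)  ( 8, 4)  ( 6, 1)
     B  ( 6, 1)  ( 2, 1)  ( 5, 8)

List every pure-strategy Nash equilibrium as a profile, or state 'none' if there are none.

NE set: (A,P), (A,Q)

(A,P): NE
(A,Q): NE
(A,R): not NE [P2→Q gives 4>1]
(B,P): not NE [P2→R gives 8>1]
(B,Q): not NE [P1→A gives 8>2; P2→R gives 8>1]
(B,R): not NE [P1→A gives 6>5]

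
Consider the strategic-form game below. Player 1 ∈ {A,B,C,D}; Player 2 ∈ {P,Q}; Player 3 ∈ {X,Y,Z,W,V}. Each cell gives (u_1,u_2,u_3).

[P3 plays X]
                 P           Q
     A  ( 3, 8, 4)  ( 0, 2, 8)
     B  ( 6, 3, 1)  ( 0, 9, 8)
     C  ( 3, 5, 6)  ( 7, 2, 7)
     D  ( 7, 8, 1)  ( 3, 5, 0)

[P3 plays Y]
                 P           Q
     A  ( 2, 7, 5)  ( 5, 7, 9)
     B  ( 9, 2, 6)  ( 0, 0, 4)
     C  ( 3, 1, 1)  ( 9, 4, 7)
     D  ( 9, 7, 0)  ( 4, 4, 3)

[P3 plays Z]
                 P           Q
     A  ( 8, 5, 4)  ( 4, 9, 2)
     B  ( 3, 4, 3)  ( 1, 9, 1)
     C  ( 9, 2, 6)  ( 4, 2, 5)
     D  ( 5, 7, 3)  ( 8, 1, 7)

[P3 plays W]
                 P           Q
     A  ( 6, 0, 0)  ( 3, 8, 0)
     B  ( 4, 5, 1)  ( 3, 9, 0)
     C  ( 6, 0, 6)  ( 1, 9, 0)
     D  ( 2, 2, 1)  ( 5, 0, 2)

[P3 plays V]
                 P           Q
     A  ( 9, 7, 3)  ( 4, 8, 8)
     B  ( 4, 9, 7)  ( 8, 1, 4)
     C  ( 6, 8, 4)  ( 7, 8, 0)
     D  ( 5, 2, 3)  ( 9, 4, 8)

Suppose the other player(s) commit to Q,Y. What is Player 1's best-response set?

P1 best: {C}

u_1(A vs Q,Y) = 5
u_1(B vs Q,Y) = 0
u_1(C vs Q,Y) = 9
u_1(D vs Q,Y) = 4
max payoff 9 at {C}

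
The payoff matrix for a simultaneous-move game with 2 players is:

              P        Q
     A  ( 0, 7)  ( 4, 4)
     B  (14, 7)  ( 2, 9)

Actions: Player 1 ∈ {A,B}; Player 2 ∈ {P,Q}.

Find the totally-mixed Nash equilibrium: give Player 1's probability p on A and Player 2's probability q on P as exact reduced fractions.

P1 indiff ⇒ q·0+(1-q)·4 = q·14+(1-q)·2 ⇒ q(-14) = (1-q)(-2) ⇒ q = 1/8
P2 indiff ⇒ p·7+(1-p)·7 = p·4+(1-p)·9 ⇒ p(3) = (1-p)(2) ⇒ p = 2/5

(p,q) = (2/5, 1/8)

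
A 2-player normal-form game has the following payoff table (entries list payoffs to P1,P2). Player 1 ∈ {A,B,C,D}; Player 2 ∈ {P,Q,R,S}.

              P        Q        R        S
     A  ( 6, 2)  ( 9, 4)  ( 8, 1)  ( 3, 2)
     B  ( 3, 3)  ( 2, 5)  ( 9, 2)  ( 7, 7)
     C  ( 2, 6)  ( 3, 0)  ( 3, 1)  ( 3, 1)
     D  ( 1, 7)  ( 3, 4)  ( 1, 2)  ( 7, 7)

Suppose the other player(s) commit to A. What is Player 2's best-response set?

u_2(P vs A) = 2
u_2(Q vs A) = 4
u_2(R vs A) = 1
u_2(S vs A) = 2
max payoff 4 at {Q}

P2 best: {Q}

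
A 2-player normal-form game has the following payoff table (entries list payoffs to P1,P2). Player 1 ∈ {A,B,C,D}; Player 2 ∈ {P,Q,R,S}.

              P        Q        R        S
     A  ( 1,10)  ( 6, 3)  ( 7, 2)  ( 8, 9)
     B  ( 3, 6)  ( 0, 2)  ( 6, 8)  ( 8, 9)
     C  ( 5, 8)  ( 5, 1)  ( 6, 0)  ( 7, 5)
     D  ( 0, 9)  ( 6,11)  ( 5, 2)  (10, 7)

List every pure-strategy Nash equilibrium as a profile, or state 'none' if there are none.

Nash profiles: (C,P), (D,Q)

(A,P): not NE [P1→C gives 5>1]
(A,Q): not NE [P2→P gives 10>3]
(A,R): not NE [P2→P gives 10>2]
(A,S): not NE [P1→D gives 10>8; P2→P gives 10>9]
(B,P): not NE [P1→C gives 5>3; P2→S gives 9>6]
(B,Q): not NE [P1→D gives 6>0; P2→S gives 9>2]
(B,R): not NE [P1→A gives 7>6; P2→S gives 9>8]
(B,S): not NE [P1→D gives 10>8]
(C,P): NE
(C,Q): not NE [P1→D gives 6>5; P2→P gives 8>1]
(C,R): not NE [P1→A gives 7>6; P2→P gives 8>0]
(C,S): not NE [P1→D gives 10>7; P2→P gives 8>5]
(D,P): not NE [P1→C gives 5>0; P2→Q gives 11>9]
(D,Q): NE
(D,R): not NE [P1→A gives 7>5; P2→Q gives 11>2]
(D,S): not NE [P2→Q gives 11>7]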